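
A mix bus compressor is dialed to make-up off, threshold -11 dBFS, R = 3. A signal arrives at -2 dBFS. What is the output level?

-8 dBFS

-2 dBFS sits 9 dB over threshold.
The 9 dB excess becomes 3 dB after 3:1 reduction.
So the level is -11 + 3 = -8 dBFS.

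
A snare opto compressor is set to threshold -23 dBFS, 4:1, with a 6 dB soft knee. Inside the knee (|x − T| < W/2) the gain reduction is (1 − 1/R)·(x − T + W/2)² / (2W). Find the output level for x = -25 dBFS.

-25.0625 dBFS

x − T + W/2 = -25 − (-23) + 3 = 1.
GR = (1 − 1/4) × 1² / 12 = 0.75 × 1 / 12 = 0.0625 dB.
Output = -25 − 0.0625 = -25.0625 dBFS.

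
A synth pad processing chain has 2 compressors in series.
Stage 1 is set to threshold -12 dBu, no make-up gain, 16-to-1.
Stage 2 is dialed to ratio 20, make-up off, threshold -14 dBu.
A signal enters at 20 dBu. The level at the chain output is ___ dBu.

Stage 1: overshoot 32 dB → 32/16 = 2 dB → -10 dBu.
Stage 2: 4 dB above -14 dBu, reduced 20:1 to 0.2 dB above → -13.8 dBu.

-13.8 dBu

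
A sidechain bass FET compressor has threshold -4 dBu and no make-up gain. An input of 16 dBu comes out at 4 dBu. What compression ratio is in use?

2.5:1

Input overshoot = 16 − (-4) = 20 dB; output overshoot = 4 − (-4) = 8 dB.
Ratio = 20 / 8 = 2.5.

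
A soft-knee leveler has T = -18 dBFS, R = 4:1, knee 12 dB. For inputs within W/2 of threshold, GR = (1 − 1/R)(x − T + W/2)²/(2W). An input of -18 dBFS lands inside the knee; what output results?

x − T + W/2 = -18 − (-18) + 6 = 6.
GR = (1 − 1/4) × 6² / 24 = 0.75 × 36 / 24 = 1.125 dB.
Output = -18 − 1.125 = -19.125 dBFS.

-19.125 dBFS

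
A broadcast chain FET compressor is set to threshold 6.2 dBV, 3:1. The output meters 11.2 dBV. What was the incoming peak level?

21.2 dBV

Post-compression overshoot = 11.2 − 6.2 = 5 dB.
Before 3:1 compression the overshoot was 5 × 3 = 15 dB, so input = 6.2 + 15 = 21.2 dBV.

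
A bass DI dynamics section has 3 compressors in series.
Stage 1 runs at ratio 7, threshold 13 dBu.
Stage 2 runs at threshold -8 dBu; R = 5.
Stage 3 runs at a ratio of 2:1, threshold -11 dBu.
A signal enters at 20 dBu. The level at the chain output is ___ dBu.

-7.3 dBu

Stage 1: overshoot 7 dB → 7/7 = 1 dB → 14 dBu.
Stage 2: overshoot 22 dB → 22/5 = 4.4 dB → -3.6 dBu.
Stage 3: -3.6 dBu is 7.4 dB over -11 dBu; at 2:1 that becomes 3.7 dB over, giving -7.3 dBu.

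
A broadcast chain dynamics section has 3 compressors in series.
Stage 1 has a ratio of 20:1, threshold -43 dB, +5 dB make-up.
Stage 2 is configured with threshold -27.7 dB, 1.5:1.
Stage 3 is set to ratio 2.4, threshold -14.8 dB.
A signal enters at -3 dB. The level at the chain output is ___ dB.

Stage 1: overshoot 40 dB → 40/20 = 2 dB → -41 dB; +5 dB make-up → -36 dB.
Stage 2: below threshold (-36 ≤ -27.7); passes unchanged; output -36 dB.
Stage 3: below threshold (-36 ≤ -14.8); passes unchanged; output -36 dB.

-36 dB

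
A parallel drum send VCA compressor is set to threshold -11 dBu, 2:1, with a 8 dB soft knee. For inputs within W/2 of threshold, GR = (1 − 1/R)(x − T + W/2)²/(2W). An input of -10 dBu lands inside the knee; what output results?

-10.78125 dBu

x − T + W/2 = -10 − (-11) + 4 = 5.
GR = (1 − 1/2) × 5² / 16 = 0.5 × 25 / 16 = 0.78125 dB.
Output = -10 − 0.78125 = -10.78125 dBu.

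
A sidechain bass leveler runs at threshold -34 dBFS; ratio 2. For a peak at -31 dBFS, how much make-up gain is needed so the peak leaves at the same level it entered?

1.5 dB

Without make-up, output = threshold + overshoot/2 = -34 + 1.5 = -32.5 dBFS.
Gap to target: 1.5 dB.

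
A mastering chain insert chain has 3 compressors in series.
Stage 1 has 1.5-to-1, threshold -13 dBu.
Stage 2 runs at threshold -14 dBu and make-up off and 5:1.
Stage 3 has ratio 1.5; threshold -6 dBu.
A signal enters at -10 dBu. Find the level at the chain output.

-13.4 dBu

Stage 1: 3 dB above -13 dBu, reduced 1.5:1 to 2 dB above → -11 dBu.
Stage 2: overshoot 3 dB → 3/5 = 0.6 dB → -13.4 dBu.
Stage 3: -13.4 dBu ≤ -6 dBu, so stage 3 doesn't engage; output -13.4 dBu.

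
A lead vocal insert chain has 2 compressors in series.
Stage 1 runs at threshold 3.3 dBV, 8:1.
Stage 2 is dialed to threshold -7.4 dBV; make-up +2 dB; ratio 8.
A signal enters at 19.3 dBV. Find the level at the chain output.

Stage 1: 19.3 dBV is 16 dB over 3.3 dBV; at 8:1 that becomes 2 dB over, giving 5.3 dBV.
Stage 2: 12.7 dB above -7.4 dBV, reduced 8:1 to 1.5875 dB above → -5.8125 dBV; +2 dB make-up → -3.8125 dBV.

-3.8125 dBV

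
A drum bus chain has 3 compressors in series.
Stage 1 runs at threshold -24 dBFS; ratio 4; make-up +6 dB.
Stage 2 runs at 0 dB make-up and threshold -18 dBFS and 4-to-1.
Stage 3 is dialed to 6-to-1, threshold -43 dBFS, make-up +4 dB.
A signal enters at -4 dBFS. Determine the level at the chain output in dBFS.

-34.625 dBFS

Stage 1: 20 dB above -24 dBFS, reduced 4:1 to 5 dB above → -19 dBFS; +6 dB make-up → -13 dBFS.
Stage 2: -13 dBFS is 5 dB over -18 dBFS; at 4:1 that becomes 1.25 dB over, giving -16.75 dBFS.
Stage 3: 26.25 dB above -43 dBFS, reduced 6:1 to 4.375 dB above → -38.625 dBFS; +4 dB make-up → -34.625 dBFS.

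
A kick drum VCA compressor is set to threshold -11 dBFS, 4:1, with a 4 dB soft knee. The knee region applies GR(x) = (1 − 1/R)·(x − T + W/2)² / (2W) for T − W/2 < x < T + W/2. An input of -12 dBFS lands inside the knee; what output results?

-12.09375 dBFS

x − T + W/2 = -12 − (-11) + 2 = 1.
GR = (1 − 1/4) × 1² / 8 = 0.75 × 1 / 8 = 0.09375 dB.
Output = -12 − 0.09375 = -12.09375 dBFS.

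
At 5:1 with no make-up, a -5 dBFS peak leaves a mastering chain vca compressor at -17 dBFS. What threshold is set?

-20 dBFS

Gain reduction = -5 − (-17) = 12 dB; output overshoot = GR / (R − 1) = 12 / 4 = 3 dB.
Threshold = output − output overshoot = -17 − 3 = -20 dBFS.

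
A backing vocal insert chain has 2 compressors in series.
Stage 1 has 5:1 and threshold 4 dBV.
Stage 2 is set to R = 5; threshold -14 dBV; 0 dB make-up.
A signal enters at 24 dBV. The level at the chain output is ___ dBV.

Stage 1: 24 dBV is 20 dB over 4 dBV; at 5:1 that becomes 4 dB over, giving 8 dBV.
Stage 2: 22 dB above -14 dBV, reduced 5:1 to 4.4 dB above → -9.6 dBV.

-9.6 dBV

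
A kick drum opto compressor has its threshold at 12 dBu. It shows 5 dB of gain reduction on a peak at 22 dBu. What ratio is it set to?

Input overshoot = 22 − 12 = 10 dB.
Output overshoot = 10 − 5 = 5 dB.
Ratio = input overshoot / output overshoot = 10 / 5 = 2.

2:1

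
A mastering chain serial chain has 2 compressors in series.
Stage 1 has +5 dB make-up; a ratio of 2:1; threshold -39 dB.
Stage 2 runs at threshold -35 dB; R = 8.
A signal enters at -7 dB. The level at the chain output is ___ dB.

Stage 1: 32 dB above -39 dB, reduced 2:1 to 16 dB above → -23 dB; +5 dB make-up → -18 dB.
Stage 2: -18 dB is 17 dB over -35 dB; at 8:1 that becomes 2.125 dB over, giving -32.875 dB.

-32.875 dB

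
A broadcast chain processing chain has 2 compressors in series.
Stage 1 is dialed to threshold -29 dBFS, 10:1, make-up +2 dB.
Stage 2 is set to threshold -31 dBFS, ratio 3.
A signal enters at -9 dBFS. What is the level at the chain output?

Stage 1: 20 dB above -29 dBFS, reduced 10:1 to 2 dB above → -27 dBFS; +2 dB make-up → -25 dBFS.
Stage 2: overshoot 6 dB → 6/3 = 2 dB → -29 dBFS.

-29 dBFS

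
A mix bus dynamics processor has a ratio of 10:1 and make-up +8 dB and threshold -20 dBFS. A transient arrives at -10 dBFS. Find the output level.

The input is 10 dB above the -20 dBFS threshold.
At 10:1 the overshoot is divided by 10, leaving 1 dB above threshold.
So the level is -20 + 1 = -19 dBFS; make-up adds 8 dB, giving -11 dBFS.

-11 dBFS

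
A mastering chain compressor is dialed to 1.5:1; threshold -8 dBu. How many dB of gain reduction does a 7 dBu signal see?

5 dB

The signal is 15 dB above threshold.
After 1.5:1 compression the overshoot becomes 15/1.5 = 10 dB.
Gain reduction = 15 − 10 = 5 dB.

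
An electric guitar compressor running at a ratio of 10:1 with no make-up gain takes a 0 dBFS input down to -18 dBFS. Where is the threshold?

-20 dBFS

Input is 20 dB above T (since output overshoot × R = input overshoot: (-18 − T)·10 = 0 − T gives T = -20 dBFS).
Check: -20 + (0 − (-20))/10 = -20 + 2 = -18 dBFS. ✓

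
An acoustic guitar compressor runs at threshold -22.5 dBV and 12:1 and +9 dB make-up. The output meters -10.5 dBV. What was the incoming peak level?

Remove make-up: -10.5 − 9 = -19.5 dBV.
That's 3 dB above the -22.5 dBV threshold.
Input overshoot = R × output overshoot = 36 dB → input = -22.5 + 36 = 13.5 dBV.

13.5 dBV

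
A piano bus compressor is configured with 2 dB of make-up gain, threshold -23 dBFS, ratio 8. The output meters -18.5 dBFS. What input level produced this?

Before make-up, the level was -18.5 − 2 = -20.5 dBFS.
Post-compression overshoot = -20.5 − (-23) = 2.5 dB.
Input overshoot = R × output overshoot = 20 dB → input = -23 + 20 = -3 dBFS.

-3 dBFS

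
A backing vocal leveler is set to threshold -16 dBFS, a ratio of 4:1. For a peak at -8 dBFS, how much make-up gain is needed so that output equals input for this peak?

6 dB

Without make-up, output = threshold + overshoot/4 = -16 + 2 = -14 dBFS.
Gap to target: 6 dB.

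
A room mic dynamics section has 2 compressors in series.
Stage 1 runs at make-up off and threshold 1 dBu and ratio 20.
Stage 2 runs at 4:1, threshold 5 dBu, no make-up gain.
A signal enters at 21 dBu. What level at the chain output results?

Stage 1: overshoot 20 dB → 20/20 = 1 dB → 2 dBu.
Stage 2: 2 dBu is at or below the 5 dBu threshold — no compression; output 2 dBu.

2 dBu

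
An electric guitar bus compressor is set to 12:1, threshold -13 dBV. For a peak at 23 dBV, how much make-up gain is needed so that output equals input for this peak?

33 dB

Without make-up, output = threshold + overshoot/12 = -13 + 3 = -10 dBV.
Gap to target: 33 dB.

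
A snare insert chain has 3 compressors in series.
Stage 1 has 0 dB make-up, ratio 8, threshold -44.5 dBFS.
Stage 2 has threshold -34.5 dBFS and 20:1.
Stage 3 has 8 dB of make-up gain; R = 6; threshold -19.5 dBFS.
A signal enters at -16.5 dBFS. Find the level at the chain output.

-33 dBFS

Stage 1: overshoot 28 dB → 28/8 = 3.5 dB → -41 dBFS.
Stage 2: -41 dBFS ≤ -34.5 dBFS, so stage 2 doesn't engage; output -41 dBFS.
Stage 3: -41 dBFS ≤ -19.5 dBFS, so stage 3 doesn't engage; make-up brings it to -33 dBFS.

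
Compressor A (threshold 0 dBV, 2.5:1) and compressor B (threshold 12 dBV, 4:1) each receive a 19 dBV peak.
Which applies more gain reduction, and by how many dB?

A, by 6.15 dB

A: GR = 19 − 19/2.5 = 11.4 dB.
B: GR = 7 − 7/4 = 5.25 dB.
A reduces 6.15 dB more.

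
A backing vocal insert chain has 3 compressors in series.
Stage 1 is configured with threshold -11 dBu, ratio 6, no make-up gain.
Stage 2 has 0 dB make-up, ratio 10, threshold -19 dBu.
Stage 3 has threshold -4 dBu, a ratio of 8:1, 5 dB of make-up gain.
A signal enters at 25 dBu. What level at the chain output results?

-12.6 dBu

Stage 1: 25 dBu is 36 dB over -11 dBu; at 6:1 that becomes 6 dB over, giving -5 dBu.
Stage 2: -5 dBu is 14 dB over -19 dBu; at 10:1 that becomes 1.4 dB over, giving -17.6 dBu.
Stage 3: -17.6 dBu ≤ -4 dBu, so stage 3 doesn't engage; make-up brings it to -12.6 dBu.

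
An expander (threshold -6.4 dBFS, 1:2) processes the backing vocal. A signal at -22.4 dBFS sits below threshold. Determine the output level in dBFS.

-38.4 dBFS

Below threshold, a 1:2 expander applies gain = (2−1)×(T − x) of attenuation.
(2−1) × 16 = 16 dB, so output = -22.4 − 16 = -38.4 dBFS.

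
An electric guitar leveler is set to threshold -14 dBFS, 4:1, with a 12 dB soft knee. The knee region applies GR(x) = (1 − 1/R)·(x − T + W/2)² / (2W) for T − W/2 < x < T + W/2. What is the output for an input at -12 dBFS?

-14 dBFS

x − T + W/2 = -12 − (-14) + 6 = 8.
GR = (1 − 1/4) × 8² / 24 = 0.75 × 64 / 24 = 2 dB.
Output = -12 − 2 = -14 dBFS.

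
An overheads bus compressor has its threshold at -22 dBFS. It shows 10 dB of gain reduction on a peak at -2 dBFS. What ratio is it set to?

Input overshoot = -2 − (-22) = 20 dB.
Output overshoot = 20 − 10 = 10 dB.
Ratio = input overshoot / output overshoot = 20 / 10 = 2.

2:1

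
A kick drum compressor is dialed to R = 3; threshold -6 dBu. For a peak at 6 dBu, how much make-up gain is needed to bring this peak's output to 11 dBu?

13 dB

Overshoot 12 dB → 12/3 = 4 dB after compression, so the compressed level is -6 + 4 = -2 dBu.
Make-up = target − compressed = 11 − (-2) = 13 dB.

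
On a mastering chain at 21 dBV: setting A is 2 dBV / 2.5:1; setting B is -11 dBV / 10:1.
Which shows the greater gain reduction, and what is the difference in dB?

B, by 17.4 dB

A: GR = 19 − 19/2.5 = 11.4 dB.
B: GR = 32 − 32/10 = 28.8 dB.
Difference: 17.4 dB in favour of B.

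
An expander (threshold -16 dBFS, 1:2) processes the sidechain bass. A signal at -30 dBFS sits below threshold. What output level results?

Undershoot = (-16) − (-30) = 14 dB.
At 1:2, that expands to 28 dB under threshold.
Output = -16 − 28 = -44 dBFS.

-44 dBFS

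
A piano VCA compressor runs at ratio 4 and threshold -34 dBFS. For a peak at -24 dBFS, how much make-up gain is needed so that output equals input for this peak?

Without make-up, output = threshold + overshoot/4 = -34 + 2.5 = -31.5 dBFS.
Gap to target: 7.5 dB.

7.5 dB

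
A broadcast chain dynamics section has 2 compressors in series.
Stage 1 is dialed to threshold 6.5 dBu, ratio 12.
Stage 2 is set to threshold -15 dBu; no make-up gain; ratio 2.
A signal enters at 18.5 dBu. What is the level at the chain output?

Stage 1: 18.5 dBu is 12 dB over 6.5 dBu; at 12:1 that becomes 1 dB over, giving 7.5 dBu.
Stage 2: 22.5 dB above -15 dBu, reduced 2:1 to 11.25 dB above → -3.75 dBu.

-3.75 dBu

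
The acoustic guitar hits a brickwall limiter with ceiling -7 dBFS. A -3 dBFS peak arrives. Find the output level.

At ∞:1, everything above -7 dBFS is held at the ceiling.

-7 dBFS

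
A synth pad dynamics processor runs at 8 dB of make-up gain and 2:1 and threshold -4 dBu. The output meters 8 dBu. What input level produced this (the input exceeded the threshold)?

Remove make-up: 8 − 8 = 0 dBu.
Post-compression overshoot = 0 − (-4) = 4 dB.
Input overshoot = R × output overshoot = 8 dB → input = -4 + 8 = 4 dBu.

4 dBu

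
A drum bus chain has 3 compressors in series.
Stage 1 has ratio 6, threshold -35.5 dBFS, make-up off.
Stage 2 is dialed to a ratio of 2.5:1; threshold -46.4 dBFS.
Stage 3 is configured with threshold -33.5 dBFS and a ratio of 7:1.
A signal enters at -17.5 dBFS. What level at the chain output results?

-40.84 dBFS

Stage 1: overshoot 18 dB → 18/6 = 3 dB → -32.5 dBFS.
Stage 2: overshoot 13.9 dB → 13.9/2.5 = 5.56 dB → -40.84 dBFS.
Stage 3: -40.84 dBFS ≤ -33.5 dBFS, so stage 3 doesn't engage; output -40.84 dBFS.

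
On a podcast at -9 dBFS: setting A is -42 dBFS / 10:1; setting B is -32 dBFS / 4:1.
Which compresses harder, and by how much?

A: overshoot 33 dB → output overshoot 3.3 dB → GR 29.7 dB.
B: overshoot 23 dB → output overshoot 5.75 dB → GR 17.25 dB.
A applies 12.45 dB more gain reduction.

A, by 12.45 dB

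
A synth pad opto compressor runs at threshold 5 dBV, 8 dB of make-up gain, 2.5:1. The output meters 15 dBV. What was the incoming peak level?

Stripping the +8 dB make-up gives 7 dBV at the gain stage.
That's 2 dB above the 5 dBV threshold.
Before 2.5:1 compression the overshoot was 2 × 2.5 = 5 dB, so input = 5 + 5 = 10 dBV.

10 dBV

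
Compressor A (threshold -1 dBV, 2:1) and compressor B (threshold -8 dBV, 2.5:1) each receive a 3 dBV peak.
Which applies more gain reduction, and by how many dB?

B, by 4.6 dB

A: overshoot 4 dB → output overshoot 2 dB → GR 2 dB.
B: overshoot 11 dB → output overshoot 4.4 dB → GR 6.6 dB.
B applies 4.6 dB more gain reduction.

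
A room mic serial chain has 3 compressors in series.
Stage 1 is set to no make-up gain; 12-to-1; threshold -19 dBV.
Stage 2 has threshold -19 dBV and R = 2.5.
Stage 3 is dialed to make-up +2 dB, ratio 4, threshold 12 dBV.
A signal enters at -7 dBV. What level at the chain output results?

Stage 1: 12 dB above -19 dBV, reduced 12:1 to 1 dB above → -18 dBV.
Stage 2: overshoot 1 dB → 1/2.5 = 0.4 dB → -18.6 dBV.
Stage 3: below threshold (-18.6 ≤ 12); passes unchanged; make-up brings it to -16.6 dBV.

-16.6 dBV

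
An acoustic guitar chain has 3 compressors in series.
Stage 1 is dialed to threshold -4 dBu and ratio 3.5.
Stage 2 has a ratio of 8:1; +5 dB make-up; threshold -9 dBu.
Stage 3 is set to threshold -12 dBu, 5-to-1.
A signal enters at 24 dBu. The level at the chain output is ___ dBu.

Stage 1: 28 dB above -4 dBu, reduced 3.5:1 to 8 dB above → 4 dBu.
Stage 2: 4 dBu is 13 dB over -9 dBu; at 8:1 that becomes 1.625 dB over, giving -7.375 dBu; +5 dB make-up → -2.375 dBu.
Stage 3: overshoot 9.625 dB → 9.625/5 = 1.925 dB → -10.075 dBu.

-10.075 dBu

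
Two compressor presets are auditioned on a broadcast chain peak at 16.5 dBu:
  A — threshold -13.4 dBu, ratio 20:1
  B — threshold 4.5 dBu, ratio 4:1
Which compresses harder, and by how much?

A, by 19.405 dB

A: GR = 29.9 − 29.9/20 = 28.405 dB.
B: GR = 12 − 12/4 = 9 dB.
A reduces 19.405 dB more.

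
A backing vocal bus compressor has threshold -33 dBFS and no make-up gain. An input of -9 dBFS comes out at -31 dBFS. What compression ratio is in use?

Input overshoot = -9 − (-33) = 24 dB; output overshoot = -31 − (-33) = 2 dB.
Ratio = 24 / 2 = 12.

12:1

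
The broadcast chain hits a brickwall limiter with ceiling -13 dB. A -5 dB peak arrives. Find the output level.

-13 dB

A brickwall limiter is an ∞:1 compressor: any input above the ceiling is clamped to -13 dB.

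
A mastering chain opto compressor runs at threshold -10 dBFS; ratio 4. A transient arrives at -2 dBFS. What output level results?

-8 dBFS

The input is 8 dB above the -10 dBFS threshold.
The 8 dB excess becomes 2 dB after 4:1 reduction.
That puts the output at -8 dBFS.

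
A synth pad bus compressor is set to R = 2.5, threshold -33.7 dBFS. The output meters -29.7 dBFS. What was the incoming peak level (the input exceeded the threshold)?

-23.7 dBFS

That's 4 dB above the -33.7 dBFS threshold.
Undo the ratio: input overshoot = 4 × 2.5 = 10 dB, giving input = -23.7 dBFS.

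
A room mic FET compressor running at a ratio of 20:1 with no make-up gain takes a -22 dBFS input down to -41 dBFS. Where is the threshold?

-42 dBFS

Input is 20 dB above T (since output overshoot × R = input overshoot: (-41 − T)·20 = -22 − T gives T = -42 dBFS).
Check: -42 + (-22 − (-42))/20 = -42 + 1 = -41 dBFS. ✓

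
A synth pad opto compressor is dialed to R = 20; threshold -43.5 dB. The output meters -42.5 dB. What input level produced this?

-23.5 dB

That's 1 dB above the -43.5 dB threshold.
Before 20:1 compression the overshoot was 1 × 20 = 20 dB, so input = -43.5 + 20 = -23.5 dB.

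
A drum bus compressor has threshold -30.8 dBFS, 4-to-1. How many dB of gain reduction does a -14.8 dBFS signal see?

12 dB

The signal is 16 dB above threshold.
A 4:1 ratio leaves 4 dB of that excess.
Gain reduction = 16 − 4 = 12 dB.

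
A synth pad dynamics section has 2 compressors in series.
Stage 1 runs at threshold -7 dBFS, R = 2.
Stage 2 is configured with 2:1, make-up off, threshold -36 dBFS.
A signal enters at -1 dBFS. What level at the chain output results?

Stage 1: 6 dB above -7 dBFS, reduced 2:1 to 3 dB above → -4 dBFS.
Stage 2: -4 dBFS is 32 dB over -36 dBFS; at 2:1 that becomes 16 dB over, giving -20 dBFS.

-20 dBFS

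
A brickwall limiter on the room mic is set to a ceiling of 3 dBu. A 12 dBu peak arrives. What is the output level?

3 dBu

The limiter clamps the peak to its 3 dBu ceiling.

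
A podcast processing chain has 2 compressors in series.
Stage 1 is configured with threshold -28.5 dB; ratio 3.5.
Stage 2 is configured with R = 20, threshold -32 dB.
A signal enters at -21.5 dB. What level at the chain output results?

Stage 1: overshoot 7 dB → 7/3.5 = 2 dB → -26.5 dB.
Stage 2: overshoot 5.5 dB → 5.5/20 = 0.275 dB → -31.725 dB.

-31.725 dB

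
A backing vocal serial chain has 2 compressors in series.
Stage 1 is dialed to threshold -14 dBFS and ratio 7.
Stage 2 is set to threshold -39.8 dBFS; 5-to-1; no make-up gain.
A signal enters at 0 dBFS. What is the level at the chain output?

Stage 1: 0 dBFS is 14 dB over -14 dBFS; at 7:1 that becomes 2 dB over, giving -12 dBFS.
Stage 2: overshoot 27.8 dB → 27.8/5 = 5.56 dB → -34.24 dBFS.

-34.24 dBFS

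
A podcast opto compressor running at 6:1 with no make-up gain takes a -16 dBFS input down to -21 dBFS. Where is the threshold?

-22 dBFS

Let T be the threshold. Output overshoot = (input overshoot)/R, so -21 − T = (-16 − T)/6.
6·(-21 − T) = -16 − T → 5·T = -126 − (-16) = -110.
T = -110/5 = -22 dBFS.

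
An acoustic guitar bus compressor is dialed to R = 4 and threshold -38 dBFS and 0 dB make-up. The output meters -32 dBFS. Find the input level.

-14 dBFS

That's 6 dB above the -38 dBFS threshold.
Undo the ratio: input overshoot = 6 × 4 = 24 dB, giving input = -14 dBFS.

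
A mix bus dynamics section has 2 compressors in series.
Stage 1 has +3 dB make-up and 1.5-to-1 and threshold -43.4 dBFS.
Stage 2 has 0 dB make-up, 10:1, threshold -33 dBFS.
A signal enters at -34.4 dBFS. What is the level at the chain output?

-34.4 dBFS

Stage 1: 9 dB above -43.4 dBFS, reduced 1.5:1 to 6 dB above → -37.4 dBFS; +3 dB make-up → -34.4 dBFS.
Stage 2: -34.4 dBFS is at or below the -33 dBFS threshold — no compression; output -34.4 dBFS.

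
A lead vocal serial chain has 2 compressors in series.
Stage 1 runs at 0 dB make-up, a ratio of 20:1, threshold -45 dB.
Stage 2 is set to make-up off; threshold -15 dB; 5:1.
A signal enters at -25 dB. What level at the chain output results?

-44 dB

Stage 1: overshoot 20 dB → 20/20 = 1 dB → -44 dB.
Stage 2: below threshold (-44 ≤ -15); passes unchanged; output -44 dB.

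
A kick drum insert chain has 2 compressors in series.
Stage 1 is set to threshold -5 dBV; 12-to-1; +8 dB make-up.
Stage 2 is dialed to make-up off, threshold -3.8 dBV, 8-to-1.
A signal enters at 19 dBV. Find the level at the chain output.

-2.7 dBV

Stage 1: 19 dBV is 24 dB over -5 dBV; at 12:1 that becomes 2 dB over, giving -3 dBV; +8 dB make-up → 5 dBV.
Stage 2: overshoot 8.8 dB → 8.8/8 = 1.1 dB → -2.7 dBV.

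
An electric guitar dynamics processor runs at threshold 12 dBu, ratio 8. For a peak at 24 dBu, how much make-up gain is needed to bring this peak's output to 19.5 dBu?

The peak compresses to 12 + 12/8 = 13.5 dBu.
To reach 19.5 dBu requires 19.5 − 13.5 = 6 dB of make-up.

6 dB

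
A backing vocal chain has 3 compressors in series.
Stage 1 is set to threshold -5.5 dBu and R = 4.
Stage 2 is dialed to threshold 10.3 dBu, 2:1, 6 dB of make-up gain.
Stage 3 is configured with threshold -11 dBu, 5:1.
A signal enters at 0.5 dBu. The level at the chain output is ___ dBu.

Stage 1: overshoot 6 dB → 6/4 = 1.5 dB → -4 dBu.
Stage 2: -4 dBu ≤ 10.3 dBu, so stage 2 doesn't engage; make-up brings it to 2 dBu.
Stage 3: 13 dB above -11 dBu, reduced 5:1 to 2.6 dB above → -8.4 dBu.

-8.4 dBu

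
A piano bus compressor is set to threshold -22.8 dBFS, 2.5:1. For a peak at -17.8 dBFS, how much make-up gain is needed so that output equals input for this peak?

Without make-up, output = threshold + overshoot/2.5 = -22.8 + 2 = -20.8 dBFS.
Gap to target: 3 dB.

3 dB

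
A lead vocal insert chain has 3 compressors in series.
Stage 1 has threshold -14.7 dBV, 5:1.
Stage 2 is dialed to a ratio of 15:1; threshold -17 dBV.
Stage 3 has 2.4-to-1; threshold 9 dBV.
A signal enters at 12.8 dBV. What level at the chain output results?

Stage 1: 27.5 dB above -14.7 dBV, reduced 5:1 to 5.5 dB above → -9.2 dBV.
Stage 2: overshoot 7.8 dB → 7.8/15 = 0.52 dB → -16.48 dBV.
Stage 3: -16.48 dBV is at or below the 9 dBV threshold — no compression; output -16.48 dBV.

-16.48 dBV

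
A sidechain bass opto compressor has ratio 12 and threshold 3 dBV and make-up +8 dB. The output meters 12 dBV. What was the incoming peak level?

15 dBV

Remove make-up: 12 − 8 = 4 dBV.
Post-compression overshoot = 4 − 3 = 1 dB.
Before 12:1 compression the overshoot was 1 × 12 = 12 dB, so input = 3 + 12 = 15 dBV.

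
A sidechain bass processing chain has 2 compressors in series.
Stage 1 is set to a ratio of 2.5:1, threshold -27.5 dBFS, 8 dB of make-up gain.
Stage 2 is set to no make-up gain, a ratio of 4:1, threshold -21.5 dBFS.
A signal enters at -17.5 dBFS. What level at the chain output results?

-20 dBFS

Stage 1: overshoot 10 dB → 10/2.5 = 4 dB → -23.5 dBFS; +8 dB make-up → -15.5 dBFS.
Stage 2: overshoot 6 dB → 6/4 = 1.5 dB → -20 dBFS.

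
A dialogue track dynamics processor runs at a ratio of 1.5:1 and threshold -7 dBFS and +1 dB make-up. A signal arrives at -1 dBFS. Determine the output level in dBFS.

-2 dBFS

-1 dBFS sits 6 dB over threshold.
At 1.5:1 the overshoot is divided by 1.5, leaving 4 dB above threshold.
That puts the output at -3 dBFS; make-up adds 1 dB, giving -2 dBFS.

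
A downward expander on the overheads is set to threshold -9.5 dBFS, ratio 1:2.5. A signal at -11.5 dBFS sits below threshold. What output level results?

-14.5 dBFS

The input is 2 dB below the -9.5 dBFS threshold.
A 1:2.5 expander multiplies undershoot by 2.5: 2 × 2.5 = 5 dB below threshold.
Output = -9.5 − 5 = -14.5 dBFS.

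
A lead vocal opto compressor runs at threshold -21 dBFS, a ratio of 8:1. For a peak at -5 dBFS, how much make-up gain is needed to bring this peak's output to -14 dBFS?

Overshoot 16 dB → 16/8 = 2 dB after compression, so the compressed level is -21 + 2 = -19 dBFS.
Make-up = target − compressed = -14 − (-19) = 5 dB.

5 dB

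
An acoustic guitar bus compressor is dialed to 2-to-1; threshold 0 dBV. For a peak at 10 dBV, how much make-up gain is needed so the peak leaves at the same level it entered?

5 dB

Overshoot 10 dB → 10/2 = 5 dB after compression, so the compressed level is 0 + 5 = 5 dBV.
Make-up = target − compressed = 10 − 5 = 5 dB.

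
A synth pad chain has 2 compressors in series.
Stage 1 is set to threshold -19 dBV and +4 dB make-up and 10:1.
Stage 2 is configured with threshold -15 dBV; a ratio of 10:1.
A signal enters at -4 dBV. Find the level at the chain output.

Stage 1: -4 dBV is 15 dB over -19 dBV; at 10:1 that becomes 1.5 dB over, giving -17.5 dBV; +4 dB make-up → -13.5 dBV.
Stage 2: -13.5 dBV is 1.5 dB over -15 dBV; at 10:1 that becomes 0.15 dB over, giving -14.85 dBV.

-14.85 dBV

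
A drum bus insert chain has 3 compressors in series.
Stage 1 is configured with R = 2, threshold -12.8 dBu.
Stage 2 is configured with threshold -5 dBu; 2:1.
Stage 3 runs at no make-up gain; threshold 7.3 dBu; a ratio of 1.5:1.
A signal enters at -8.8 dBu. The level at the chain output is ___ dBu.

-10.8 dBu

Stage 1: -8.8 dBu is 4 dB over -12.8 dBu; at 2:1 that becomes 2 dB over, giving -10.8 dBu.
Stage 2: -10.8 dBu ≤ -5 dBu, so stage 2 doesn't engage; output -10.8 dBu.
Stage 3: -10.8 dBu ≤ 7.3 dBu, so stage 3 doesn't engage; output -10.8 dBu.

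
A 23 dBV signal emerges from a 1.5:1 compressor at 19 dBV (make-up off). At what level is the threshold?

11 dBV

Let T be the threshold. Output overshoot = (input overshoot)/R, so 19 − T = (23 − T)/1.5.
1.5·(19 − T) = 23 − T → 0.5·T = 28.5 − 23 = 5.5.
T = 5.5/0.5 = 11 dBV.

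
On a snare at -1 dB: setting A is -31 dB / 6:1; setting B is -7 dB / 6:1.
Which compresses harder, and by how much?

A, by 20 dB

A: 30 dB over, compressed to 5 dB over, so 25 dB of GR.
B: 6 dB over, compressed to 1 dB over, so 5 dB of GR.
Difference: 20 dB in favour of A.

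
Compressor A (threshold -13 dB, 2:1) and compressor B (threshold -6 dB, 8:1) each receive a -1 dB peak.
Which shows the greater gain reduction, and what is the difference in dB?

A, by 1.625 dB

A: GR = 12 − 12/2 = 6 dB.
B: GR = 5 − 5/8 = 4.375 dB.
Difference: 1.625 dB in favour of A.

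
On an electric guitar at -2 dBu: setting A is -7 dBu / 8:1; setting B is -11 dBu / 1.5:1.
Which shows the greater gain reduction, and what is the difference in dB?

A: GR = 5 − 5/8 = 4.375 dB.
B: GR = 9 − 9/1.5 = 3 dB.
A reduces 1.375 dB more.

A, by 1.375 dB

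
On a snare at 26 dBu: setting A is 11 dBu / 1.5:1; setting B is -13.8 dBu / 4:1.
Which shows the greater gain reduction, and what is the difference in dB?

A: overshoot 15 dB → output overshoot 10 dB → GR 5 dB.
B: overshoot 39.8 dB → output overshoot 9.95 dB → GR 29.85 dB.
B reduces 24.85 dB more.

B, by 24.85 dB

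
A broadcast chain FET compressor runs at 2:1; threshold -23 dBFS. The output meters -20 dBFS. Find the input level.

That's 3 dB above the -23 dBFS threshold.
Before 2:1 compression the overshoot was 3 × 2 = 6 dB, so input = -23 + 6 = -17 dBFS.

-17 dBFS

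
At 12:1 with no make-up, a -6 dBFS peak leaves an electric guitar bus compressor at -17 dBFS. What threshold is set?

Gain reduction = -6 − (-17) = 11 dB; output overshoot = GR / (R − 1) = 11 / 11 = 1 dB.
Threshold = output − output overshoot = -17 − 1 = -18 dBFS.

-18 dBFS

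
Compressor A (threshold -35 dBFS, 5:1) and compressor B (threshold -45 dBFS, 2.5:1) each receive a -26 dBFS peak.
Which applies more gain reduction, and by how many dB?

B, by 4.2 dB

A: 9 dB over, compressed to 1.8 dB over, so 7.2 dB of GR.
B: 19 dB over, compressed to 7.6 dB over, so 11.4 dB of GR.
Difference: 4.2 dB in favour of B.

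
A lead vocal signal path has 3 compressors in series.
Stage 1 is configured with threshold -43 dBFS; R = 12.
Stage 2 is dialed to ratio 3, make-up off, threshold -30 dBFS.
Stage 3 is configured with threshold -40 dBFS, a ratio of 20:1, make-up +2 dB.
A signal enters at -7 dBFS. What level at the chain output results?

Stage 1: overshoot 36 dB → 36/12 = 3 dB → -40 dBFS.
Stage 2: -40 dBFS is at or below the -30 dBFS threshold — no compression; output -40 dBFS.
Stage 3: below threshold (-40 ≤ -40); passes unchanged; make-up brings it to -38 dBFS.

-38 dBFS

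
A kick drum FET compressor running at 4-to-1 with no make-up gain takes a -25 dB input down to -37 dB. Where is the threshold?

-41 dB

Let T be the threshold. Output overshoot = (input overshoot)/R, so -37 − T = (-25 − T)/4.
4·(-37 − T) = -25 − T → 3·T = -148 − (-25) = -123.
T = -123/3 = -41 dB.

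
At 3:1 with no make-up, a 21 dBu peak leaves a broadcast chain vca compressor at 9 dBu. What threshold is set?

Gain reduction = 21 − 9 = 12 dB; output overshoot = GR / (R − 1) = 12 / 2 = 6 dB.
Threshold = output − output overshoot = 9 − 6 = 3 dBu.

3 dBu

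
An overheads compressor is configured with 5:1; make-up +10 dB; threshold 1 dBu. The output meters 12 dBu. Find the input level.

6 dBu

Before make-up, the level was 12 − 10 = 2 dBu.
The compressed level sits 2 − 1 = 1 dB over threshold.
Input overshoot = R × output overshoot = 5 dB → input = 1 + 5 = 6 dBu.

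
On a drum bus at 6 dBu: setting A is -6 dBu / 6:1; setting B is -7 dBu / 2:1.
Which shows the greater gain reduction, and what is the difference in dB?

A, by 3.5 dB

A: GR = 12 − 12/6 = 10 dB.
B: GR = 13 − 13/2 = 6.5 dB.
Difference: 3.5 dB in favour of A.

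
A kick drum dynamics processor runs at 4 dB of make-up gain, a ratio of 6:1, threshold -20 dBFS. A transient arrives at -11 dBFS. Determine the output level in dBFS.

-14.5 dBFS

-11 dBFS sits 9 dB over threshold.
6:1 compression reduces that to 9/6 = 1.5 dB over.
That puts the output at -18.5 dBFS; make-up adds 4 dB, giving -14.5 dBFS.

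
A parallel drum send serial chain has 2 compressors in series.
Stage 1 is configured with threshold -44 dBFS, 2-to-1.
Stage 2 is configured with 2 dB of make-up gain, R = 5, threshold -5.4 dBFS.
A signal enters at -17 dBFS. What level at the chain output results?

Stage 1: overshoot 27 dB → 27/2 = 13.5 dB → -30.5 dBFS.
Stage 2: -30.5 dBFS is at or below the -5.4 dBFS threshold — no compression; make-up brings it to -28.5 dBFS.

-28.5 dBFS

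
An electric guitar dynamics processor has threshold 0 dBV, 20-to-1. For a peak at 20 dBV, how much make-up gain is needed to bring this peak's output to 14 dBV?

13 dB

The peak compresses to 0 + 20/20 = 1 dBV.
To reach 14 dBV requires 14 − 1 = 13 dB of make-up.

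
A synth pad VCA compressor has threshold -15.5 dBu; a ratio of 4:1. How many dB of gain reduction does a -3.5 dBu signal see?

9 dB

-3.5 dBu exceeds the threshold by 12 dB.
A 4:1 ratio leaves 3 dB of that excess.
So the signal is attenuated by 12 − 3 = 9 dB.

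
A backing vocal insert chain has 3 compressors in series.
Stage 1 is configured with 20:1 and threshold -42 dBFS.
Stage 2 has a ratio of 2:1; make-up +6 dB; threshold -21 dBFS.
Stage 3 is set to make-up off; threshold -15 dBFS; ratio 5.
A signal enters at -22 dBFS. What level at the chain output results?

Stage 1: overshoot 20 dB → 20/20 = 1 dB → -41 dBFS.
Stage 2: below threshold (-41 ≤ -21); passes unchanged; make-up brings it to -35 dBFS.
Stage 3: below threshold (-35 ≤ -15); passes unchanged; output -35 dBFS.

-35 dBFS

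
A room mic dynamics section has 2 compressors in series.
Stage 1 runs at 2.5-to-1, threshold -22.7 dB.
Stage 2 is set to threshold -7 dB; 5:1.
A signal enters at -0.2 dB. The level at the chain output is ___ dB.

Stage 1: overshoot 22.5 dB → 22.5/2.5 = 9 dB → -13.7 dB.
Stage 2: -13.7 dB is at or below the -7 dB threshold — no compression; output -13.7 dB.

-13.7 dB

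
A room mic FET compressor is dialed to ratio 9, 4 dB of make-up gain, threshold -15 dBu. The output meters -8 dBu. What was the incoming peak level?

12 dBu

Stripping the +4 dB make-up gives -12 dBu at the gain stage.
Post-compression overshoot = -12 − (-15) = 3 dB.
Input overshoot = R × output overshoot = 27 dB → input = -15 + 27 = 12 dBu.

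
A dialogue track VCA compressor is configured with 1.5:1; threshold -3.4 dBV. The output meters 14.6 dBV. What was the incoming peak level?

That's 18 dB above the -3.4 dBV threshold.
Undo the ratio: input overshoot = 18 × 1.5 = 27 dB, giving input = 23.6 dBV.

23.6 dBV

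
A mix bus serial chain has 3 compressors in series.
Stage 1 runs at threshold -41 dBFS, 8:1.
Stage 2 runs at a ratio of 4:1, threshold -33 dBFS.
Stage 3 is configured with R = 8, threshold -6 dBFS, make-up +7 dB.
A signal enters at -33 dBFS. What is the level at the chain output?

-33 dBFS

Stage 1: -33 dBFS is 8 dB over -41 dBFS; at 8:1 that becomes 1 dB over, giving -40 dBFS.
Stage 2: -40 dBFS ≤ -33 dBFS, so stage 2 doesn't engage; output -40 dBFS.
Stage 3: -40 dBFS ≤ -6 dBFS, so stage 3 doesn't engage; make-up brings it to -33 dBFS.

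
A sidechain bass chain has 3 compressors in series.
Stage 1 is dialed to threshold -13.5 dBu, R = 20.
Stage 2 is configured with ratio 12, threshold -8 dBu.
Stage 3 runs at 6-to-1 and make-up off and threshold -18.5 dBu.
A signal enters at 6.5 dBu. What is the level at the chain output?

-17.5 dBu

Stage 1: 6.5 dBu is 20 dB over -13.5 dBu; at 20:1 that becomes 1 dB over, giving -12.5 dBu.
Stage 2: below threshold (-12.5 ≤ -8); passes unchanged; output -12.5 dBu.
Stage 3: 6 dB above -18.5 dBu, reduced 6:1 to 1 dB above → -17.5 dBu.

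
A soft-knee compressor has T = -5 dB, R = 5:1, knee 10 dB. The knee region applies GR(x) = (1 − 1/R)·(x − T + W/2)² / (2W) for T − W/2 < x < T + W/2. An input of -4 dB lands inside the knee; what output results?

-5.44 dB

x − T + W/2 = -4 − (-5) + 5 = 6.
GR = (1 − 1/5) × 6² / 20 = 0.8 × 36 / 20 = 1.44 dB.
Output = -4 − 1.44 = -5.44 dB.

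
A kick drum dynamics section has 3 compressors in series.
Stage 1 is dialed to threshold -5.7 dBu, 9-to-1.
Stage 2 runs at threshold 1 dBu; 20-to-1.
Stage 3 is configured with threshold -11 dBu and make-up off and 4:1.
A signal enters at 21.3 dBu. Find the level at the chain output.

Stage 1: overshoot 27 dB → 27/9 = 3 dB → -2.7 dBu.
Stage 2: below threshold (-2.7 ≤ 1); passes unchanged; output -2.7 dBu.
Stage 3: -2.7 dBu is 8.3 dB over -11 dBu; at 4:1 that becomes 2.075 dB over, giving -8.925 dBu.

-8.925 dBu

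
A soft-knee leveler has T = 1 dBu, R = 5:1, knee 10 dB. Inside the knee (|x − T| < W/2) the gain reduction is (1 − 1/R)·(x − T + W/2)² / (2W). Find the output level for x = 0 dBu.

x − T + W/2 = 0 − 1 + 5 = 4.
GR = (1 − 1/5) × 4² / 20 = 0.8 × 16 / 20 = 0.64 dB.
Output = 0 − 0.64 = -0.64 dBu.

-0.64 dBu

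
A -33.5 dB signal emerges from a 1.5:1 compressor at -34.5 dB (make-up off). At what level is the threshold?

Gain reduction = -33.5 − (-34.5) = 1 dB; output overshoot = GR / (R − 1) = 1 / 0.5 = 2 dB.
Threshold = output − output overshoot = -34.5 − 2 = -36.5 dB.

-36.5 dB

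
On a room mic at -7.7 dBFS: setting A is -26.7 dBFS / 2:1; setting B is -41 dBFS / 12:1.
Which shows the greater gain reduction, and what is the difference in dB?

A: GR = 19 − 19/2 = 9.5 dB.
B: GR = 33.3 − 33.3/12 = 30.525 dB.
B reduces 21.025 dB more.

B, by 21.025 dB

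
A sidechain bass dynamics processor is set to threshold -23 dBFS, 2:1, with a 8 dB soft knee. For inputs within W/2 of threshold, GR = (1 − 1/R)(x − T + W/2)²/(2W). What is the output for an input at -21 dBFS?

x − T + W/2 = -21 − (-23) + 4 = 6.
GR = (1 − 1/2) × 6² / 16 = 0.5 × 36 / 16 = 1.125 dB.
Output = -21 − 1.125 = -22.125 dBFS.

-22.125 dBFS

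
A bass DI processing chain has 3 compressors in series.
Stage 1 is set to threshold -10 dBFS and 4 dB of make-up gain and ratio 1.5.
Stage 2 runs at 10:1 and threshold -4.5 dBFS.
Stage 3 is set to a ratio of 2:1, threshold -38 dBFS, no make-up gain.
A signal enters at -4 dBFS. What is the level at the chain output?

Stage 1: 6 dB above -10 dBFS, reduced 1.5:1 to 4 dB above → -6 dBFS; +4 dB make-up → -2 dBFS.
Stage 2: -2 dBFS is 2.5 dB over -4.5 dBFS; at 10:1 that becomes 0.25 dB over, giving -4.25 dBFS.
Stage 3: overshoot 33.75 dB → 33.75/2 = 16.875 dB → -21.125 dBFS.

-21.125 dBFS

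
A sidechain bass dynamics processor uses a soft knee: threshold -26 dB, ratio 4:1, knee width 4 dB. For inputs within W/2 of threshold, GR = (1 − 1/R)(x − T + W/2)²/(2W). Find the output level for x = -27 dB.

x − T + W/2 = -27 − (-26) + 2 = 1.
GR = (1 − 1/4) × 1² / 8 = 0.75 × 1 / 8 = 0.09375 dB.
Output = -27 − 0.09375 = -27.09375 dB.

-27.09375 dB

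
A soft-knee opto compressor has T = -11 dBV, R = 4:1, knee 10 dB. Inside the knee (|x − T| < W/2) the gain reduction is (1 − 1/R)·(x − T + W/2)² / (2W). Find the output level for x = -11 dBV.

x − T + W/2 = -11 − (-11) + 5 = 5.
GR = (1 − 1/4) × 5² / 20 = 0.75 × 25 / 20 = 0.9375 dB.
Output = -11 − 0.9375 = -11.9375 dBV.

-11.9375 dBV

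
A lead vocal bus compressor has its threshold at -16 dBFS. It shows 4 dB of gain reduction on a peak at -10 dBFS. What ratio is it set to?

Input overshoot = -10 − (-16) = 6 dB.
Output overshoot = 6 − 4 = 2 dB.
Ratio = input overshoot / output overshoot = 6 / 2 = 3.

3:1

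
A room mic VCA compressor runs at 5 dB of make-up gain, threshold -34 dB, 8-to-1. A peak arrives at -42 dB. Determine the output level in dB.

-37 dB

-42 dB is 8 dB below the -34 dB threshold, so no gain reduction is applied.
Make-up gain adds 5 dB: -42 + 5 = -37 dB.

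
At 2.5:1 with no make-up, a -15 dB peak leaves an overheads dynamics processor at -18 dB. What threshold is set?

-20 dB

Gain reduction = -15 − (-18) = 3 dB; output overshoot = GR / (R − 1) = 3 / 1.5 = 2 dB.
Threshold = output − output overshoot = -18 − 2 = -20 dB.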